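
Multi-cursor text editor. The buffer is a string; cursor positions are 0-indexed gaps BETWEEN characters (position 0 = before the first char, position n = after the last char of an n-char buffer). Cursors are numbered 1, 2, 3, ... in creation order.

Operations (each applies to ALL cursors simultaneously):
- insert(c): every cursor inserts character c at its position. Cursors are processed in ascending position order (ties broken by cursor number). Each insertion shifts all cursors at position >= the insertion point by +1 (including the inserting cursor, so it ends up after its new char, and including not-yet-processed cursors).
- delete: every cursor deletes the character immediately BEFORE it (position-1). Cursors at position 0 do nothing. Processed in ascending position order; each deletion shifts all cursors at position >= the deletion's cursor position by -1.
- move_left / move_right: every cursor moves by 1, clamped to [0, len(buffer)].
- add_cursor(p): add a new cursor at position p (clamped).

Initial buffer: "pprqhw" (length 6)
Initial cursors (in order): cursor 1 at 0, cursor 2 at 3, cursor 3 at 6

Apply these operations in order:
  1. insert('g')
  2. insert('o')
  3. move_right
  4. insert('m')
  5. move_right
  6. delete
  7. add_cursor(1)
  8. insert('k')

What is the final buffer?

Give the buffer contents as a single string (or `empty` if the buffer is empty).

Answer: gkopmkrgoqmkwgok

Derivation:
After op 1 (insert('g')): buffer="gpprgqhwg" (len 9), cursors c1@1 c2@5 c3@9, authorship 1...2...3
After op 2 (insert('o')): buffer="gopprgoqhwgo" (len 12), cursors c1@2 c2@7 c3@12, authorship 11...22...33
After op 3 (move_right): buffer="gopprgoqhwgo" (len 12), cursors c1@3 c2@8 c3@12, authorship 11...22...33
After op 4 (insert('m')): buffer="gopmprgoqmhwgom" (len 15), cursors c1@4 c2@10 c3@15, authorship 11.1..22.2..333
After op 5 (move_right): buffer="gopmprgoqmhwgom" (len 15), cursors c1@5 c2@11 c3@15, authorship 11.1..22.2..333
After op 6 (delete): buffer="gopmrgoqmwgo" (len 12), cursors c1@4 c2@9 c3@12, authorship 11.1.22.2.33
After op 7 (add_cursor(1)): buffer="gopmrgoqmwgo" (len 12), cursors c4@1 c1@4 c2@9 c3@12, authorship 11.1.22.2.33
After op 8 (insert('k')): buffer="gkopmkrgoqmkwgok" (len 16), cursors c4@2 c1@6 c2@12 c3@16, authorship 141.11.22.22.333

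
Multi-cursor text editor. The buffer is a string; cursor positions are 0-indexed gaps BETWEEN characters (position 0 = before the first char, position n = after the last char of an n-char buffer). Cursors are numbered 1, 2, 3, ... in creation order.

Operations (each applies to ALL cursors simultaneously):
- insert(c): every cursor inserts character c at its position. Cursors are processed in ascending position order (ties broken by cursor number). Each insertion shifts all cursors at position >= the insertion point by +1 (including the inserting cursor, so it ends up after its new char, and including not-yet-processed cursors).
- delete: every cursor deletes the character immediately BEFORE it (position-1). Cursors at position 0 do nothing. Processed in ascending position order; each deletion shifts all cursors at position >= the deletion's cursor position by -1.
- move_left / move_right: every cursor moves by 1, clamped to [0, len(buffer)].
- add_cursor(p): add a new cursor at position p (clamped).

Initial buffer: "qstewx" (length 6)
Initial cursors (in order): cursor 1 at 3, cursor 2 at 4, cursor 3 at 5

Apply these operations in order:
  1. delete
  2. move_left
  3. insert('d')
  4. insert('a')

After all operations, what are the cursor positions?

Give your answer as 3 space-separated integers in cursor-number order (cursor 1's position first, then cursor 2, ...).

After op 1 (delete): buffer="qsx" (len 3), cursors c1@2 c2@2 c3@2, authorship ...
After op 2 (move_left): buffer="qsx" (len 3), cursors c1@1 c2@1 c3@1, authorship ...
After op 3 (insert('d')): buffer="qdddsx" (len 6), cursors c1@4 c2@4 c3@4, authorship .123..
After op 4 (insert('a')): buffer="qdddaaasx" (len 9), cursors c1@7 c2@7 c3@7, authorship .123123..

Answer: 7 7 7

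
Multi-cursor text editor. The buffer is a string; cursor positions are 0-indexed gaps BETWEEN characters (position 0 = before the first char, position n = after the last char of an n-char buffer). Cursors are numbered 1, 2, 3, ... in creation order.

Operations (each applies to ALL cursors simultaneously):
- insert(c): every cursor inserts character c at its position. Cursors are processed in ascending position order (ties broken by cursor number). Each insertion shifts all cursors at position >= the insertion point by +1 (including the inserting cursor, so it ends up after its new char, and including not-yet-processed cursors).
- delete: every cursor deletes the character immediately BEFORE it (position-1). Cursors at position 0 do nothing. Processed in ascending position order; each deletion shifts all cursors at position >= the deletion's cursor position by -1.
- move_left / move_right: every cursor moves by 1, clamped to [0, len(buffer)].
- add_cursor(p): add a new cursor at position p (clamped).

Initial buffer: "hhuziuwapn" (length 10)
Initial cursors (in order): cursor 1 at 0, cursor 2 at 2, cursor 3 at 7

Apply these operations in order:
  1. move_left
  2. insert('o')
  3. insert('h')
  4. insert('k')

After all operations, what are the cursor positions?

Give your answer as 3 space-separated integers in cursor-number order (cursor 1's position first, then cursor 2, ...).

After op 1 (move_left): buffer="hhuziuwapn" (len 10), cursors c1@0 c2@1 c3@6, authorship ..........
After op 2 (insert('o')): buffer="ohohuziuowapn" (len 13), cursors c1@1 c2@3 c3@9, authorship 1.2.....3....
After op 3 (insert('h')): buffer="ohhohhuziuohwapn" (len 16), cursors c1@2 c2@5 c3@12, authorship 11.22.....33....
After op 4 (insert('k')): buffer="ohkhohkhuziuohkwapn" (len 19), cursors c1@3 c2@7 c3@15, authorship 111.222.....333....

Answer: 3 7 15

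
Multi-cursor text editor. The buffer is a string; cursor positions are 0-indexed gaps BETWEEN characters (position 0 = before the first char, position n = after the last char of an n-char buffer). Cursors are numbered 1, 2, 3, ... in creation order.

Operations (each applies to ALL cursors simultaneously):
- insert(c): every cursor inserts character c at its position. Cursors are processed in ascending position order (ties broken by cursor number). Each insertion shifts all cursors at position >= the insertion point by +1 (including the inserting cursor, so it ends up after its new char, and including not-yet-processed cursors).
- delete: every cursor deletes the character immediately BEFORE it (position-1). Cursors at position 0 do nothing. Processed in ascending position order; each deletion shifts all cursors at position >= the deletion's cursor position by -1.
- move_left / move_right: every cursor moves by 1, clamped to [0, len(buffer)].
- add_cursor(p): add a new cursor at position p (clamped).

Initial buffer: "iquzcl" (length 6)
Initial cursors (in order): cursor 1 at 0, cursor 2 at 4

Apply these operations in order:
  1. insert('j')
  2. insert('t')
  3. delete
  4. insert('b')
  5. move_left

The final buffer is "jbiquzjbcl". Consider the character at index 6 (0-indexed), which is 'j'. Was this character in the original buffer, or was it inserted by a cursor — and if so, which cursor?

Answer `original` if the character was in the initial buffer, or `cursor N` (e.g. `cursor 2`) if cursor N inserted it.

Answer: cursor 2

Derivation:
After op 1 (insert('j')): buffer="jiquzjcl" (len 8), cursors c1@1 c2@6, authorship 1....2..
After op 2 (insert('t')): buffer="jtiquzjtcl" (len 10), cursors c1@2 c2@8, authorship 11....22..
After op 3 (delete): buffer="jiquzjcl" (len 8), cursors c1@1 c2@6, authorship 1....2..
After op 4 (insert('b')): buffer="jbiquzjbcl" (len 10), cursors c1@2 c2@8, authorship 11....22..
After op 5 (move_left): buffer="jbiquzjbcl" (len 10), cursors c1@1 c2@7, authorship 11....22..
Authorship (.=original, N=cursor N): 1 1 . . . . 2 2 . .
Index 6: author = 2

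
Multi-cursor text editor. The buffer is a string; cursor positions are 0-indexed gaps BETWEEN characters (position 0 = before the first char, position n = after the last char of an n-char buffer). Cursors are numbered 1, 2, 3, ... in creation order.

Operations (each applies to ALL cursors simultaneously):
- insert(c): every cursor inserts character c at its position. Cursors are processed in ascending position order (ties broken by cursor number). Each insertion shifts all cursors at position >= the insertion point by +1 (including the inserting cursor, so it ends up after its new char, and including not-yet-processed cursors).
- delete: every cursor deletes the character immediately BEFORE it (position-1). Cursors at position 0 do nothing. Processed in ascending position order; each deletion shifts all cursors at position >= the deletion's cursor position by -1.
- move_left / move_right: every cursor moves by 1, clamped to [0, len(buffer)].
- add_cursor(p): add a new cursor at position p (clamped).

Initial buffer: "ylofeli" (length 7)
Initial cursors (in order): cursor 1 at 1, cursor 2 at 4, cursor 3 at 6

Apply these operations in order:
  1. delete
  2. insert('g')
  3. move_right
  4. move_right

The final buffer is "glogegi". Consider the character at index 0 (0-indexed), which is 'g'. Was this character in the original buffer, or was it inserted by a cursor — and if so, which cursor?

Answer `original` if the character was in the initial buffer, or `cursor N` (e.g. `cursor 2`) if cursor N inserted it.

After op 1 (delete): buffer="loei" (len 4), cursors c1@0 c2@2 c3@3, authorship ....
After op 2 (insert('g')): buffer="glogegi" (len 7), cursors c1@1 c2@4 c3@6, authorship 1..2.3.
After op 3 (move_right): buffer="glogegi" (len 7), cursors c1@2 c2@5 c3@7, authorship 1..2.3.
After op 4 (move_right): buffer="glogegi" (len 7), cursors c1@3 c2@6 c3@7, authorship 1..2.3.
Authorship (.=original, N=cursor N): 1 . . 2 . 3 .
Index 0: author = 1

Answer: cursor 1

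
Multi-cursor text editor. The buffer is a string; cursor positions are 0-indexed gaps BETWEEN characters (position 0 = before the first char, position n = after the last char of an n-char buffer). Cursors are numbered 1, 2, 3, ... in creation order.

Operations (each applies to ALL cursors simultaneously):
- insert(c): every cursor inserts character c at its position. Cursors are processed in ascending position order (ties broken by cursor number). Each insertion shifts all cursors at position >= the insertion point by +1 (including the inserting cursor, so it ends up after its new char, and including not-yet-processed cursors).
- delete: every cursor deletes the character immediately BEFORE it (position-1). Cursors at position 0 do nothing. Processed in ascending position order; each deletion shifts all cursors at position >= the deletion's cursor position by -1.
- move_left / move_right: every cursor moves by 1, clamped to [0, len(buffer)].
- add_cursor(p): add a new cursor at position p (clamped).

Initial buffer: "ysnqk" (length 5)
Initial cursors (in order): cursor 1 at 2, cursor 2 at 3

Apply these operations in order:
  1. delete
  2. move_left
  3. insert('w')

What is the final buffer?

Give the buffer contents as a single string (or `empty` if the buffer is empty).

Answer: wwyqk

Derivation:
After op 1 (delete): buffer="yqk" (len 3), cursors c1@1 c2@1, authorship ...
After op 2 (move_left): buffer="yqk" (len 3), cursors c1@0 c2@0, authorship ...
After op 3 (insert('w')): buffer="wwyqk" (len 5), cursors c1@2 c2@2, authorship 12...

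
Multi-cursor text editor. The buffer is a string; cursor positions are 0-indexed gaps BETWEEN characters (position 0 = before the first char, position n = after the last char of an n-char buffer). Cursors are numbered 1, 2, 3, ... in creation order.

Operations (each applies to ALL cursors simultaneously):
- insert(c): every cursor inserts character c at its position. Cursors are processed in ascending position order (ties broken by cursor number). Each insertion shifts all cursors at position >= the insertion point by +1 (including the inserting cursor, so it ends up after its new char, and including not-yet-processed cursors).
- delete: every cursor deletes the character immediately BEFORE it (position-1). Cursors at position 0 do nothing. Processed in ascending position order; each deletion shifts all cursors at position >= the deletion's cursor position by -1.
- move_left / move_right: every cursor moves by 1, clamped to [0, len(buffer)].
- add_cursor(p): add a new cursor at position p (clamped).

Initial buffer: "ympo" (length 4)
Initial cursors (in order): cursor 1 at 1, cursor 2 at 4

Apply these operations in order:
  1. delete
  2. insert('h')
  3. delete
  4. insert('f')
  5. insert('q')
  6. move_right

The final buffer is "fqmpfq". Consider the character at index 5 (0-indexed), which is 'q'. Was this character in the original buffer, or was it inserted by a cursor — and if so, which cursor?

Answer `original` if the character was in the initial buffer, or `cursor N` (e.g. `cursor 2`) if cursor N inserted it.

After op 1 (delete): buffer="mp" (len 2), cursors c1@0 c2@2, authorship ..
After op 2 (insert('h')): buffer="hmph" (len 4), cursors c1@1 c2@4, authorship 1..2
After op 3 (delete): buffer="mp" (len 2), cursors c1@0 c2@2, authorship ..
After op 4 (insert('f')): buffer="fmpf" (len 4), cursors c1@1 c2@4, authorship 1..2
After op 5 (insert('q')): buffer="fqmpfq" (len 6), cursors c1@2 c2@6, authorship 11..22
After op 6 (move_right): buffer="fqmpfq" (len 6), cursors c1@3 c2@6, authorship 11..22
Authorship (.=original, N=cursor N): 1 1 . . 2 2
Index 5: author = 2

Answer: cursor 2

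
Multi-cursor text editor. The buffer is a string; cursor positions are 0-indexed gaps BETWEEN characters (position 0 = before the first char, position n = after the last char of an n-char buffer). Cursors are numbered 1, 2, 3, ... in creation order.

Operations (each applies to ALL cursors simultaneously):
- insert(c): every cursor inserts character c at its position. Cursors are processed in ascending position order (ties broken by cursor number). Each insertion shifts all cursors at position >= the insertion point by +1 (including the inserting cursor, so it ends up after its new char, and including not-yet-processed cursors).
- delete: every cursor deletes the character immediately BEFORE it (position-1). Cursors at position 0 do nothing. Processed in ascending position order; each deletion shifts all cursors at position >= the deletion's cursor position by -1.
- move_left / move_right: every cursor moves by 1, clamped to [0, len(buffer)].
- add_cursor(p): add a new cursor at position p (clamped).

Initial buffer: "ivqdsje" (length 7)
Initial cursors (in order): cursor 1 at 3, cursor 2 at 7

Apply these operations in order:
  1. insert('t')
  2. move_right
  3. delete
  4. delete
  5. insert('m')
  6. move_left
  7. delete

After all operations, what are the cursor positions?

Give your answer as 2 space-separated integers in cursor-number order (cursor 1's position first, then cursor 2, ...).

After op 1 (insert('t')): buffer="ivqtdsjet" (len 9), cursors c1@4 c2@9, authorship ...1....2
After op 2 (move_right): buffer="ivqtdsjet" (len 9), cursors c1@5 c2@9, authorship ...1....2
After op 3 (delete): buffer="ivqtsje" (len 7), cursors c1@4 c2@7, authorship ...1...
After op 4 (delete): buffer="ivqsj" (len 5), cursors c1@3 c2@5, authorship .....
After op 5 (insert('m')): buffer="ivqmsjm" (len 7), cursors c1@4 c2@7, authorship ...1..2
After op 6 (move_left): buffer="ivqmsjm" (len 7), cursors c1@3 c2@6, authorship ...1..2
After op 7 (delete): buffer="ivmsm" (len 5), cursors c1@2 c2@4, authorship ..1.2

Answer: 2 4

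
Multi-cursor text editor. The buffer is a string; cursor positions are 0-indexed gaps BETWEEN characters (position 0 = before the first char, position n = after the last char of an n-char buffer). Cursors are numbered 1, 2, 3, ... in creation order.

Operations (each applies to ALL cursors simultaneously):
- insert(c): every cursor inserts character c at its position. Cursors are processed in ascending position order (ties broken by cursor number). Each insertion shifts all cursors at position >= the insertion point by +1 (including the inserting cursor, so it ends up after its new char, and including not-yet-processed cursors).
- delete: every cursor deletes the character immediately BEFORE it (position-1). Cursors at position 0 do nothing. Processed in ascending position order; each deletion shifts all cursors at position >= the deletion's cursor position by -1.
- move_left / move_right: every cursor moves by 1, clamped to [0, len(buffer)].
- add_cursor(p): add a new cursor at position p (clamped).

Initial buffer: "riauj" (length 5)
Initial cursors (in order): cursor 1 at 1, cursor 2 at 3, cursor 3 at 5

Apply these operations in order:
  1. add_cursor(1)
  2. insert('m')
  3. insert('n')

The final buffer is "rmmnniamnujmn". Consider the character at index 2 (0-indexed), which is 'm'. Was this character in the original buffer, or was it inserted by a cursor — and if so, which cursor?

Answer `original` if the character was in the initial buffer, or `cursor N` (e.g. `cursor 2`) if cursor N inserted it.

Answer: cursor 4

Derivation:
After op 1 (add_cursor(1)): buffer="riauj" (len 5), cursors c1@1 c4@1 c2@3 c3@5, authorship .....
After op 2 (insert('m')): buffer="rmmiamujm" (len 9), cursors c1@3 c4@3 c2@6 c3@9, authorship .14..2..3
After op 3 (insert('n')): buffer="rmmnniamnujmn" (len 13), cursors c1@5 c4@5 c2@9 c3@13, authorship .1414..22..33
Authorship (.=original, N=cursor N): . 1 4 1 4 . . 2 2 . . 3 3
Index 2: author = 4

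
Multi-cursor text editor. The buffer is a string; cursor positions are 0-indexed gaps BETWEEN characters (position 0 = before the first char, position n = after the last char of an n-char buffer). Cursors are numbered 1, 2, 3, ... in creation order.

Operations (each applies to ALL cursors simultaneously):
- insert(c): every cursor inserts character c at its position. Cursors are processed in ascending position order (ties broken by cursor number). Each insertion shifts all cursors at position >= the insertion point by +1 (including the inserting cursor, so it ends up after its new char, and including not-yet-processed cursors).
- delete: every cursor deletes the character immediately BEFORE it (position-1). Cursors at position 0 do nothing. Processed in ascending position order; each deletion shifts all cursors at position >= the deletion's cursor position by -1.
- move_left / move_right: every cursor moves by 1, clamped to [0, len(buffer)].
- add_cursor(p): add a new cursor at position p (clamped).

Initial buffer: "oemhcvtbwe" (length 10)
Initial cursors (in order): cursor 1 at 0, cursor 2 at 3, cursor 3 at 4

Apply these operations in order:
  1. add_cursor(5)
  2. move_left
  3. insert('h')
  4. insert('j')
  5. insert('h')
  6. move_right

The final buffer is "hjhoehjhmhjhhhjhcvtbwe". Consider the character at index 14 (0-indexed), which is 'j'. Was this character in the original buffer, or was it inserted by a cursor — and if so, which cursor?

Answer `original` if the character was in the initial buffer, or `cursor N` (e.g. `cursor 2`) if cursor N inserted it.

After op 1 (add_cursor(5)): buffer="oemhcvtbwe" (len 10), cursors c1@0 c2@3 c3@4 c4@5, authorship ..........
After op 2 (move_left): buffer="oemhcvtbwe" (len 10), cursors c1@0 c2@2 c3@3 c4@4, authorship ..........
After op 3 (insert('h')): buffer="hoehmhhhcvtbwe" (len 14), cursors c1@1 c2@4 c3@6 c4@8, authorship 1..2.3.4......
After op 4 (insert('j')): buffer="hjoehjmhjhhjcvtbwe" (len 18), cursors c1@2 c2@6 c3@9 c4@12, authorship 11..22.33.44......
After op 5 (insert('h')): buffer="hjhoehjhmhjhhhjhcvtbwe" (len 22), cursors c1@3 c2@8 c3@12 c4@16, authorship 111..222.333.444......
After op 6 (move_right): buffer="hjhoehjhmhjhhhjhcvtbwe" (len 22), cursors c1@4 c2@9 c3@13 c4@17, authorship 111..222.333.444......
Authorship (.=original, N=cursor N): 1 1 1 . . 2 2 2 . 3 3 3 . 4 4 4 . . . . . .
Index 14: author = 4

Answer: cursor 4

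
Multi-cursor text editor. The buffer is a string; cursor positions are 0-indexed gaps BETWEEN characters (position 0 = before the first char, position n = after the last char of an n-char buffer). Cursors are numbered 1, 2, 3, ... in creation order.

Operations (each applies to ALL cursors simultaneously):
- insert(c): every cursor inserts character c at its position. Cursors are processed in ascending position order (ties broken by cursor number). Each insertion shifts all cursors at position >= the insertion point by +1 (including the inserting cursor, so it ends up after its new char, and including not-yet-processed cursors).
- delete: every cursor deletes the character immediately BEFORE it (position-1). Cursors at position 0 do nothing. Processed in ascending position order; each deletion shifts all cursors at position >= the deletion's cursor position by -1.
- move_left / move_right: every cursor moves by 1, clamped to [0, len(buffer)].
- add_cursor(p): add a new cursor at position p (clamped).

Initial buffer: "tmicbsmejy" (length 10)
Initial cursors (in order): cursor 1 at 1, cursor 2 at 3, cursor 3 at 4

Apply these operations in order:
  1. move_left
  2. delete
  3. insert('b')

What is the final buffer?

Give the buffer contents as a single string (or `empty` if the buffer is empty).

After op 1 (move_left): buffer="tmicbsmejy" (len 10), cursors c1@0 c2@2 c3@3, authorship ..........
After op 2 (delete): buffer="tcbsmejy" (len 8), cursors c1@0 c2@1 c3@1, authorship ........
After op 3 (insert('b')): buffer="btbbcbsmejy" (len 11), cursors c1@1 c2@4 c3@4, authorship 1.23.......

Answer: btbbcbsmejy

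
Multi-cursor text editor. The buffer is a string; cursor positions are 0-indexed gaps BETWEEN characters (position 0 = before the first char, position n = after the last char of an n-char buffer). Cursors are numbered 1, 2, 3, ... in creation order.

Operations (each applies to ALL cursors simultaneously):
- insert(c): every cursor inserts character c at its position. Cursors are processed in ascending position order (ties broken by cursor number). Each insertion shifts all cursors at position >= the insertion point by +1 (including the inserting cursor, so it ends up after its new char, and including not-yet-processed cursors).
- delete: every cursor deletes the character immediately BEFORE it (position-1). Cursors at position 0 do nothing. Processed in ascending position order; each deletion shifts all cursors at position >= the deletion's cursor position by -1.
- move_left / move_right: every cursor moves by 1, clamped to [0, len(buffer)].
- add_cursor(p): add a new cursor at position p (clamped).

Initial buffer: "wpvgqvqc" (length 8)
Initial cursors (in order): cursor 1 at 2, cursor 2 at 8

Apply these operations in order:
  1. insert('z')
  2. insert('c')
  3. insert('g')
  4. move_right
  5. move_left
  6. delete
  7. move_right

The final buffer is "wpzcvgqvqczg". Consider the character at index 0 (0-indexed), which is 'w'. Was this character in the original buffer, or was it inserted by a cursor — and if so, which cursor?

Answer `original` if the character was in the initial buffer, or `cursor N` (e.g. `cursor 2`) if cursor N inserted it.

After op 1 (insert('z')): buffer="wpzvgqvqcz" (len 10), cursors c1@3 c2@10, authorship ..1......2
After op 2 (insert('c')): buffer="wpzcvgqvqczc" (len 12), cursors c1@4 c2@12, authorship ..11......22
After op 3 (insert('g')): buffer="wpzcgvgqvqczcg" (len 14), cursors c1@5 c2@14, authorship ..111......222
After op 4 (move_right): buffer="wpzcgvgqvqczcg" (len 14), cursors c1@6 c2@14, authorship ..111......222
After op 5 (move_left): buffer="wpzcgvgqvqczcg" (len 14), cursors c1@5 c2@13, authorship ..111......222
After op 6 (delete): buffer="wpzcvgqvqczg" (len 12), cursors c1@4 c2@11, authorship ..11......22
After op 7 (move_right): buffer="wpzcvgqvqczg" (len 12), cursors c1@5 c2@12, authorship ..11......22
Authorship (.=original, N=cursor N): . . 1 1 . . . . . . 2 2
Index 0: author = original

Answer: original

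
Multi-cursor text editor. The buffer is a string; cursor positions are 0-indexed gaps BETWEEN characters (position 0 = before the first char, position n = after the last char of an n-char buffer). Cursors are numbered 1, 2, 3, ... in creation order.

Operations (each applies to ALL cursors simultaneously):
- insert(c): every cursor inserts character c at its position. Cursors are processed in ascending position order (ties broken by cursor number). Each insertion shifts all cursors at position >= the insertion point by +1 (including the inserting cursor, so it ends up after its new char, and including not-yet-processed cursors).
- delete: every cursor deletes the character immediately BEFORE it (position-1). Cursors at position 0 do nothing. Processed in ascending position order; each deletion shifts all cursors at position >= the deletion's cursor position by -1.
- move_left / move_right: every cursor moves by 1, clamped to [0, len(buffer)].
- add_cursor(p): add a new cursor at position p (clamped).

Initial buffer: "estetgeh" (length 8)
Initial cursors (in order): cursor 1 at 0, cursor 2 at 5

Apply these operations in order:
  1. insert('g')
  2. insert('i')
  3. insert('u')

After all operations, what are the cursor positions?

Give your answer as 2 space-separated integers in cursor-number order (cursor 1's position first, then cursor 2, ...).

After op 1 (insert('g')): buffer="gestetggeh" (len 10), cursors c1@1 c2@7, authorship 1.....2...
After op 2 (insert('i')): buffer="giestetgigeh" (len 12), cursors c1@2 c2@9, authorship 11.....22...
After op 3 (insert('u')): buffer="giuestetgiugeh" (len 14), cursors c1@3 c2@11, authorship 111.....222...

Answer: 3 11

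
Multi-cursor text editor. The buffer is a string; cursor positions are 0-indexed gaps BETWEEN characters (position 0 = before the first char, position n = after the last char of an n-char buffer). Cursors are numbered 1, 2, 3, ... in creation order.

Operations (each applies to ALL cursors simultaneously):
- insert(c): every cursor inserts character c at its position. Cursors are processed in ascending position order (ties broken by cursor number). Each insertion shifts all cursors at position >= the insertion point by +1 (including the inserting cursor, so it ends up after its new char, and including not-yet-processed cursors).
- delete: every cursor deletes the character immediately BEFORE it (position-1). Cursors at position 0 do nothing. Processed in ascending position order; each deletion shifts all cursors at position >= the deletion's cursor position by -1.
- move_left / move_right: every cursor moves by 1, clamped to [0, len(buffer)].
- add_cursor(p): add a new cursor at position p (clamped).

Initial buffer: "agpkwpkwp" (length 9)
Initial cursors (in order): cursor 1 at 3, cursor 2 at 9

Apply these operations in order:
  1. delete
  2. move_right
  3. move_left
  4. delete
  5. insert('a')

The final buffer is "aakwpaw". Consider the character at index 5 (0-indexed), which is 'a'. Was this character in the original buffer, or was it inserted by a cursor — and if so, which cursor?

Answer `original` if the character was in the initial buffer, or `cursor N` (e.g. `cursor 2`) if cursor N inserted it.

After op 1 (delete): buffer="agkwpkw" (len 7), cursors c1@2 c2@7, authorship .......
After op 2 (move_right): buffer="agkwpkw" (len 7), cursors c1@3 c2@7, authorship .......
After op 3 (move_left): buffer="agkwpkw" (len 7), cursors c1@2 c2@6, authorship .......
After op 4 (delete): buffer="akwpw" (len 5), cursors c1@1 c2@4, authorship .....
After op 5 (insert('a')): buffer="aakwpaw" (len 7), cursors c1@2 c2@6, authorship .1...2.
Authorship (.=original, N=cursor N): . 1 . . . 2 .
Index 5: author = 2

Answer: cursor 2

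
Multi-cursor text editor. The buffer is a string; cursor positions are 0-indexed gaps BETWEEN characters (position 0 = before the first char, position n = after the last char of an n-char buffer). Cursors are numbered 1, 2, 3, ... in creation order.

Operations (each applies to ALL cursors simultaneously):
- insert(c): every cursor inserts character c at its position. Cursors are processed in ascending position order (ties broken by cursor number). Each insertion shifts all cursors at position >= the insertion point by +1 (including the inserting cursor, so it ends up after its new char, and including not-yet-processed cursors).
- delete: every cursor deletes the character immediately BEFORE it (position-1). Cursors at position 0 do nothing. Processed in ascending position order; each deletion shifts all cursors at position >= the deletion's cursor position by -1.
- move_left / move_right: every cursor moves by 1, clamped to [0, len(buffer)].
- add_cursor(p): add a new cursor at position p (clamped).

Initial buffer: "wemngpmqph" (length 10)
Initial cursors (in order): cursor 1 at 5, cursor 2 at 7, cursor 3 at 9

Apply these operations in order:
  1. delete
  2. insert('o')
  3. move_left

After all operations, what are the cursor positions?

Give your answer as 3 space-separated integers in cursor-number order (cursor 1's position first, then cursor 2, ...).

Answer: 4 6 8

Derivation:
After op 1 (delete): buffer="wemnpqh" (len 7), cursors c1@4 c2@5 c3@6, authorship .......
After op 2 (insert('o')): buffer="wemnopoqoh" (len 10), cursors c1@5 c2@7 c3@9, authorship ....1.2.3.
After op 3 (move_left): buffer="wemnopoqoh" (len 10), cursors c1@4 c2@6 c3@8, authorship ....1.2.3.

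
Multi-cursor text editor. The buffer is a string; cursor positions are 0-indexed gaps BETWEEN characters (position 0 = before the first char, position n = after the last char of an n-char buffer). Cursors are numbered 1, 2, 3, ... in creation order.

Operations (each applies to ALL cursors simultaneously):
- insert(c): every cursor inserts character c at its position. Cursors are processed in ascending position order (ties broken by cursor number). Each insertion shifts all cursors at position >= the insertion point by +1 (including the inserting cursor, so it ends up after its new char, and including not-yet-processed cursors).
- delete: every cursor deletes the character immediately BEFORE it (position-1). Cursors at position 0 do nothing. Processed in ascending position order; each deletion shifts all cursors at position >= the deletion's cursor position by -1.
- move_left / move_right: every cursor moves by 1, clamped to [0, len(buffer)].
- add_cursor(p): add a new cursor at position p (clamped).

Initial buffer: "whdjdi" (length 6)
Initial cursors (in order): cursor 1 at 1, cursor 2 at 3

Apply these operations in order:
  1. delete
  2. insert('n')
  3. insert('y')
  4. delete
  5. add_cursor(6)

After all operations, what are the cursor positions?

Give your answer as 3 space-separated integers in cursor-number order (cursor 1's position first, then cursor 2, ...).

After op 1 (delete): buffer="hjdi" (len 4), cursors c1@0 c2@1, authorship ....
After op 2 (insert('n')): buffer="nhnjdi" (len 6), cursors c1@1 c2@3, authorship 1.2...
After op 3 (insert('y')): buffer="nyhnyjdi" (len 8), cursors c1@2 c2@5, authorship 11.22...
After op 4 (delete): buffer="nhnjdi" (len 6), cursors c1@1 c2@3, authorship 1.2...
After op 5 (add_cursor(6)): buffer="nhnjdi" (len 6), cursors c1@1 c2@3 c3@6, authorship 1.2...

Answer: 1 3 6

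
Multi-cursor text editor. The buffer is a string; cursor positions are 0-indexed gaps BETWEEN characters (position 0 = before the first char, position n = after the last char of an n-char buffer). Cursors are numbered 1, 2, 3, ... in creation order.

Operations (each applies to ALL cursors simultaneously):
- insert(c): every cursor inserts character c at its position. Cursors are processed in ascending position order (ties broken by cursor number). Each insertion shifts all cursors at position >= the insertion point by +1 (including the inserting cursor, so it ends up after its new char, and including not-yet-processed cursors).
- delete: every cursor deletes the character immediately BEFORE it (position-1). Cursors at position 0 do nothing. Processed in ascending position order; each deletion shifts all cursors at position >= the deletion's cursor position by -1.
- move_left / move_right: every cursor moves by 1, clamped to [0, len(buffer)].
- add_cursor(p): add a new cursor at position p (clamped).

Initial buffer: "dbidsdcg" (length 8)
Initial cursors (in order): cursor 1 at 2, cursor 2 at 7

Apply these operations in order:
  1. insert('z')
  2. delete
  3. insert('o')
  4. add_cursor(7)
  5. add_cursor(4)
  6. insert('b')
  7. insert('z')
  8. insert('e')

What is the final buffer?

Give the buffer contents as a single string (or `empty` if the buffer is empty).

Answer: dbobzeibzedsdbzecobzeg

Derivation:
After op 1 (insert('z')): buffer="dbzidsdczg" (len 10), cursors c1@3 c2@9, authorship ..1.....2.
After op 2 (delete): buffer="dbidsdcg" (len 8), cursors c1@2 c2@7, authorship ........
After op 3 (insert('o')): buffer="dboidsdcog" (len 10), cursors c1@3 c2@9, authorship ..1.....2.
After op 4 (add_cursor(7)): buffer="dboidsdcog" (len 10), cursors c1@3 c3@7 c2@9, authorship ..1.....2.
After op 5 (add_cursor(4)): buffer="dboidsdcog" (len 10), cursors c1@3 c4@4 c3@7 c2@9, authorship ..1.....2.
After op 6 (insert('b')): buffer="dbobibdsdbcobg" (len 14), cursors c1@4 c4@6 c3@10 c2@13, authorship ..11.4...3.22.
After op 7 (insert('z')): buffer="dbobzibzdsdbzcobzg" (len 18), cursors c1@5 c4@8 c3@13 c2@17, authorship ..111.44...33.222.
After op 8 (insert('e')): buffer="dbobzeibzedsdbzecobzeg" (len 22), cursors c1@6 c4@10 c3@16 c2@21, authorship ..1111.444...333.2222.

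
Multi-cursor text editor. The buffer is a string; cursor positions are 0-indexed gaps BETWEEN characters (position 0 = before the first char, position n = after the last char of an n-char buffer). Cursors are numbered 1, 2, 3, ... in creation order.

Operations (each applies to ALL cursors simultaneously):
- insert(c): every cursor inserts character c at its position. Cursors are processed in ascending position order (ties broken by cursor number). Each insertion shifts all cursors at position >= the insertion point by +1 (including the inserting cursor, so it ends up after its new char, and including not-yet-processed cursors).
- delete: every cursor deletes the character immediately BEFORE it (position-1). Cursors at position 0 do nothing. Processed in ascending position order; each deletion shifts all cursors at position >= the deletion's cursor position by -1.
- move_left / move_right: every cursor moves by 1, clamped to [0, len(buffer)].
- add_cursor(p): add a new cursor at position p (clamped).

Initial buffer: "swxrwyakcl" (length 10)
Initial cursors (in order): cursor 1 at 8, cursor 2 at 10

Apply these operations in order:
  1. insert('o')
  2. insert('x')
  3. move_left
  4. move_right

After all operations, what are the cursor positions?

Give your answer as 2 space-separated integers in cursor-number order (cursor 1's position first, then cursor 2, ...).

Answer: 10 14

Derivation:
After op 1 (insert('o')): buffer="swxrwyakoclo" (len 12), cursors c1@9 c2@12, authorship ........1..2
After op 2 (insert('x')): buffer="swxrwyakoxclox" (len 14), cursors c1@10 c2@14, authorship ........11..22
After op 3 (move_left): buffer="swxrwyakoxclox" (len 14), cursors c1@9 c2@13, authorship ........11..22
After op 4 (move_right): buffer="swxrwyakoxclox" (len 14), cursors c1@10 c2@14, authorship ........11..22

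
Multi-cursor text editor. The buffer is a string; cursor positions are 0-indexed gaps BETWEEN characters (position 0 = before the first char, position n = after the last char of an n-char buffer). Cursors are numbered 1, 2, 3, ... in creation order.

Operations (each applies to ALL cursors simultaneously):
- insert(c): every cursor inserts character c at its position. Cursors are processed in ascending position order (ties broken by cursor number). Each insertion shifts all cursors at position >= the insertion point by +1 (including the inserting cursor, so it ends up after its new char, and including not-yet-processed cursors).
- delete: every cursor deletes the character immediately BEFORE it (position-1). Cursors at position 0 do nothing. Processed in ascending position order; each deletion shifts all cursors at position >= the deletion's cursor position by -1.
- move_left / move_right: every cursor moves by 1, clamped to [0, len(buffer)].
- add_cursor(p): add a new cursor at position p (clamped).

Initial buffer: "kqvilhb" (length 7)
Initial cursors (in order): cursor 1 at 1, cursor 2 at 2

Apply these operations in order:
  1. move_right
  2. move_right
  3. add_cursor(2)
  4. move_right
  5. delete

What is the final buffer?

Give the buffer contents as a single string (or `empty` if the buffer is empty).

Answer: kqhb

Derivation:
After op 1 (move_right): buffer="kqvilhb" (len 7), cursors c1@2 c2@3, authorship .......
After op 2 (move_right): buffer="kqvilhb" (len 7), cursors c1@3 c2@4, authorship .......
After op 3 (add_cursor(2)): buffer="kqvilhb" (len 7), cursors c3@2 c1@3 c2@4, authorship .......
After op 4 (move_right): buffer="kqvilhb" (len 7), cursors c3@3 c1@4 c2@5, authorship .......
After op 5 (delete): buffer="kqhb" (len 4), cursors c1@2 c2@2 c3@2, authorship ....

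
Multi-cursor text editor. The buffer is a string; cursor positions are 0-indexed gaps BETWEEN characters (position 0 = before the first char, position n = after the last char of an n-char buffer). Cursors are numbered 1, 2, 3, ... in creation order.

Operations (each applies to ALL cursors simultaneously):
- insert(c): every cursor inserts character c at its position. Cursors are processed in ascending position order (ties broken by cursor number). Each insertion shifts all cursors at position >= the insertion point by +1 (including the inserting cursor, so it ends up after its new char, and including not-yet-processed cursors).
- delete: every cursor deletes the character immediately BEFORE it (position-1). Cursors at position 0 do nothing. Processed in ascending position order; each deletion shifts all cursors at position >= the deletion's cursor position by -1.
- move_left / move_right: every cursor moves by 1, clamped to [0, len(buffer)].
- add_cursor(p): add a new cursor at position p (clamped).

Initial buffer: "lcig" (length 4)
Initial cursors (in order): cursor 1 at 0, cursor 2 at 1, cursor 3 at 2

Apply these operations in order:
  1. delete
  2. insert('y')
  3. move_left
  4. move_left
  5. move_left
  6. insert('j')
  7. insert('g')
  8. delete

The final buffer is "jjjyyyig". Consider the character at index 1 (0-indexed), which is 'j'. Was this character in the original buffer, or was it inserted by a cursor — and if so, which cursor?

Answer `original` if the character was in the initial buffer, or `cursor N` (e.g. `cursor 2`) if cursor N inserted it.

After op 1 (delete): buffer="ig" (len 2), cursors c1@0 c2@0 c3@0, authorship ..
After op 2 (insert('y')): buffer="yyyig" (len 5), cursors c1@3 c2@3 c3@3, authorship 123..
After op 3 (move_left): buffer="yyyig" (len 5), cursors c1@2 c2@2 c3@2, authorship 123..
After op 4 (move_left): buffer="yyyig" (len 5), cursors c1@1 c2@1 c3@1, authorship 123..
After op 5 (move_left): buffer="yyyig" (len 5), cursors c1@0 c2@0 c3@0, authorship 123..
After op 6 (insert('j')): buffer="jjjyyyig" (len 8), cursors c1@3 c2@3 c3@3, authorship 123123..
After op 7 (insert('g')): buffer="jjjgggyyyig" (len 11), cursors c1@6 c2@6 c3@6, authorship 123123123..
After op 8 (delete): buffer="jjjyyyig" (len 8), cursors c1@3 c2@3 c3@3, authorship 123123..
Authorship (.=original, N=cursor N): 1 2 3 1 2 3 . .
Index 1: author = 2

Answer: cursor 2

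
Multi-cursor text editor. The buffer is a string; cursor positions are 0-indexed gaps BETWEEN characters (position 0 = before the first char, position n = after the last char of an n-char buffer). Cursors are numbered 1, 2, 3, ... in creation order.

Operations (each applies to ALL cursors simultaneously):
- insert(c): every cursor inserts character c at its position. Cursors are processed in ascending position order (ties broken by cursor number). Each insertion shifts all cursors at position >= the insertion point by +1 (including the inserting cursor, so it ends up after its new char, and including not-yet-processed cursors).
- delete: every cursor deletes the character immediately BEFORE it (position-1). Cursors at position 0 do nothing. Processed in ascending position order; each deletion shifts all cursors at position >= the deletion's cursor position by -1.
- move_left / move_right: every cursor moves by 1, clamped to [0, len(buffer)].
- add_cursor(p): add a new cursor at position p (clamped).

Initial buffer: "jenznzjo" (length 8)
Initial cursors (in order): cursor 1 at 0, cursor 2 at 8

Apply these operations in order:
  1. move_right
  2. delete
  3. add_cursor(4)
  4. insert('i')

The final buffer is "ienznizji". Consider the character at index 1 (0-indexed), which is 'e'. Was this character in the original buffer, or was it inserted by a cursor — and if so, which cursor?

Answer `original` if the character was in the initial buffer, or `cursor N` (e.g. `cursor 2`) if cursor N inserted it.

Answer: original

Derivation:
After op 1 (move_right): buffer="jenznzjo" (len 8), cursors c1@1 c2@8, authorship ........
After op 2 (delete): buffer="enznzj" (len 6), cursors c1@0 c2@6, authorship ......
After op 3 (add_cursor(4)): buffer="enznzj" (len 6), cursors c1@0 c3@4 c2@6, authorship ......
After op 4 (insert('i')): buffer="ienznizji" (len 9), cursors c1@1 c3@6 c2@9, authorship 1....3..2
Authorship (.=original, N=cursor N): 1 . . . . 3 . . 2
Index 1: author = original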